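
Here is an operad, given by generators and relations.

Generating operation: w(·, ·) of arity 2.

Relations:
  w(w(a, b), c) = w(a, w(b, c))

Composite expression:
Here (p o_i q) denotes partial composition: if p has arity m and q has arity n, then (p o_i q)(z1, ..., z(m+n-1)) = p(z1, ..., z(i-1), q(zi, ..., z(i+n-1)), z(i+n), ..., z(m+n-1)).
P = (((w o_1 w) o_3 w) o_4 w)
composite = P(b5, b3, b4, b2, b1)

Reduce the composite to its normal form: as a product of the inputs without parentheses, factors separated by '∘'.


b5 ∘ b3 ∘ b4 ∘ b2 ∘ b1

Every regrouping of w is equal, so read the b-inputs in written order.
w(b5, b3) linearizes to b5 ∘ b3
w(b2, b1) linearizes to b2 ∘ b1
w(b4, w(b2, b1)) linearizes to b4 ∘ b2 ∘ b1
w(w(b5, b3), w(b4, w(b2, b1))) linearizes to b5 ∘ b3 ∘ b4 ∘ b2 ∘ b1


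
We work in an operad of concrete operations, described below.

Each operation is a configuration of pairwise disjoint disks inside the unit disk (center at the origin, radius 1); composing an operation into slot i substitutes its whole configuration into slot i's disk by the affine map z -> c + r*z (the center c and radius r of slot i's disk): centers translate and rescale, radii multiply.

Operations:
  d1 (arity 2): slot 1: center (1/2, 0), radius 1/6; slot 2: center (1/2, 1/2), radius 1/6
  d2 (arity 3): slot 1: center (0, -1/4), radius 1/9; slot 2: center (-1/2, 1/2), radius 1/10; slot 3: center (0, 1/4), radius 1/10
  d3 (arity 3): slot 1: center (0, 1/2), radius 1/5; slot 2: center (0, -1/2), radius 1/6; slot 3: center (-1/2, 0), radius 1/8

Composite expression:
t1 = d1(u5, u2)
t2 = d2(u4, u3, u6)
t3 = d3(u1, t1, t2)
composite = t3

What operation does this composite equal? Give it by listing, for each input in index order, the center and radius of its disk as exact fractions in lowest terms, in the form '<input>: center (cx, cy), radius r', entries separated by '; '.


u1: center (0, 1/2), radius 1/5; u2: center (1/12, -5/12), radius 1/36; u3: center (-9/16, 1/16), radius 1/80; u4: center (-1/2, -1/32), radius 1/72; u5: center (1/12, -1/2), radius 1/36; u6: center (-1/2, 1/32), radius 1/80

Follow each u-input down from d3: c' goes to c + r*c', radius to r*r'.
input u1: composing its 1 substitution step yields center (0, 1/2), radius 1/5
input u5: composing its 2 substitution steps yields center (1/12, -1/2), radius 1/36
input u2: composing its 2 substitution steps yields center (1/12, -5/12), radius 1/36
input u4: composing its 2 substitution steps yields center (-1/2, -1/32), radius 1/72
input u3: composing its 2 substitution steps yields center (-9/16, 1/16), radius 1/80
input u6: composing its 2 substitution steps yields center (-1/2, 1/32), radius 1/80


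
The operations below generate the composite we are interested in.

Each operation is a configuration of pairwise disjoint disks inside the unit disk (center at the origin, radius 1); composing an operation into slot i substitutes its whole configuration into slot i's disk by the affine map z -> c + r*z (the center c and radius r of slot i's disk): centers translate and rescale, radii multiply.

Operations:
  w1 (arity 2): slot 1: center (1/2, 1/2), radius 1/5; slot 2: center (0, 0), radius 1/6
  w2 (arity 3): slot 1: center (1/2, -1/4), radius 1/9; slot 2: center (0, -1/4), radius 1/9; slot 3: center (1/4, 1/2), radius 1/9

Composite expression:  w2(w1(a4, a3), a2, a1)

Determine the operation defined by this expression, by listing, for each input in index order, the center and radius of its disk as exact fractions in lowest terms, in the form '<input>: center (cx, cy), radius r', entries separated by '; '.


a1: center (1/4, 1/2), radius 1/9; a2: center (0, -1/4), radius 1/9; a3: center (1/2, -1/4), radius 1/54; a4: center (5/9, -7/36), radius 1/45

Below w2, radii multiply path by path; the a-disk centers shift.
for a4, the 2-step affine chain lands on center (5/9, -7/36), radius 1/45
for a3, the 2-step affine chain lands on center (1/2, -1/4), radius 1/54
for a2, the 1-step affine chain lands on center (0, -1/4), radius 1/9
for a1, the 1-step affine chain lands on center (1/4, 1/2), radius 1/9


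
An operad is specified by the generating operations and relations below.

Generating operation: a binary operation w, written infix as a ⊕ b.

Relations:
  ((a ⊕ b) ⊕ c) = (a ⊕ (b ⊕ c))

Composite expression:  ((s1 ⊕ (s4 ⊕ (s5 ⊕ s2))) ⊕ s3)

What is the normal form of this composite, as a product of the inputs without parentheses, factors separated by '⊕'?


s1 ⊕ s4 ⊕ s5 ⊕ s2 ⊕ s3

Associativity of w dissolves the nesting; only the s-input order survives.
(s5 ⊕ s2) reduces to s5 ⊕ s2
(s4 ⊕ (s5 ⊕ s2)) reduces to s4 ⊕ s5 ⊕ s2
(s1 ⊕ (s4 ⊕ (s5 ⊕ s2))) reduces to s1 ⊕ s4 ⊕ s5 ⊕ s2
((s1 ⊕ (s4 ⊕ (s5 ⊕ s2))) ⊕ s3) reduces to s1 ⊕ s4 ⊕ s5 ⊕ s2 ⊕ s3


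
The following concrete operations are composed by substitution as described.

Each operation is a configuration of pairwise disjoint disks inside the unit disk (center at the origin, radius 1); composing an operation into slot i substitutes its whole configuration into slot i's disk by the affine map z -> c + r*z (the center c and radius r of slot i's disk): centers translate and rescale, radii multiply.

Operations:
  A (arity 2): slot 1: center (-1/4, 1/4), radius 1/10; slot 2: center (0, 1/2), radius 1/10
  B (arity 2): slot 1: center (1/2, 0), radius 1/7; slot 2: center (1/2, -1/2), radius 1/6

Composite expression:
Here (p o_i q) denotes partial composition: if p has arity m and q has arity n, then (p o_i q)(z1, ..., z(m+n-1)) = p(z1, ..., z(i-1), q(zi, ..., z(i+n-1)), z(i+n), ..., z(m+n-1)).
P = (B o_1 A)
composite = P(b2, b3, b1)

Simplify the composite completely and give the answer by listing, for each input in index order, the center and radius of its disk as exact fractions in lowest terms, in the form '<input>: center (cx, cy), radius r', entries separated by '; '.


b1: center (1/2, -1/2), radius 1/6; b2: center (13/28, 1/28), radius 1/70; b3: center (1/2, 1/14), radius 1/70

Only the slot chain above each b matters under B; compose those maps.
b2: after 2 affine steps, its disk has center (13/28, 1/28), radius 1/70
b3: after 2 affine steps, its disk has center (1/2, 1/14), radius 1/70
b1: after 1 affine step, its disk has center (1/2, -1/2), radius 1/6


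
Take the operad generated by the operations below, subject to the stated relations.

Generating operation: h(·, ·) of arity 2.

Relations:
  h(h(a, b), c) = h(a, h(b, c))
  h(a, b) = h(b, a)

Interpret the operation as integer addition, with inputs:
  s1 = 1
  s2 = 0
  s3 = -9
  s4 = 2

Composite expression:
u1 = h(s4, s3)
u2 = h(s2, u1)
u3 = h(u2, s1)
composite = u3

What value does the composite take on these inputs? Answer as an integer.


h(s4, s3) = -7
h(s2, h(s4, s3)) = -7
h(h(s2, h(s4, s3)), s1) = -6

-6


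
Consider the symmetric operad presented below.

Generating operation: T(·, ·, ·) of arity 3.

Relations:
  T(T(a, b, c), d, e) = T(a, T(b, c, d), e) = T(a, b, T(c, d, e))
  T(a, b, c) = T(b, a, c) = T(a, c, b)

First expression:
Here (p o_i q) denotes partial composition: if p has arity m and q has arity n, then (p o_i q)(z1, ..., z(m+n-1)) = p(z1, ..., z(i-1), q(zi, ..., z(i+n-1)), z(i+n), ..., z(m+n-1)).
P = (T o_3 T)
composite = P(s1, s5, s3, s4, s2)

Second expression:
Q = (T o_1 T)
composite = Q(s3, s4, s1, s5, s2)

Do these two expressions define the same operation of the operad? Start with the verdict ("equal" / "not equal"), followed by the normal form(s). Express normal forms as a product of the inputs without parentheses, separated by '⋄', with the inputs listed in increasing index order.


equal — both sides give s1 ⋄ s2 ⋄ s3 ⋄ s4 ⋄ s5


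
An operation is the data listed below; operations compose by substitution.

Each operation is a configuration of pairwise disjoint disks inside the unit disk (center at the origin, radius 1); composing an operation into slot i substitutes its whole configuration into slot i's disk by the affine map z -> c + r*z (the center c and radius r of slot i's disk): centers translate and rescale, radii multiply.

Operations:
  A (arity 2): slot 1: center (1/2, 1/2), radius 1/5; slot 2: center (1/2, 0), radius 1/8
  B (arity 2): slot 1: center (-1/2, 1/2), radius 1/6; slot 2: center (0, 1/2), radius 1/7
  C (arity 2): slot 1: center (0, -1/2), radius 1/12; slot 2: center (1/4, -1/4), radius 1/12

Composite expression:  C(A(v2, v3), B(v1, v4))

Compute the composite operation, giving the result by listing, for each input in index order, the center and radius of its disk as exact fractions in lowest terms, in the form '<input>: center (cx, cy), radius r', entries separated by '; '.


Affine substitution under C: radii multiply and v-centers shift.
for v2, the 2-step affine chain lands on center (1/24, -11/24), radius 1/60
for v3, the 2-step affine chain lands on center (1/24, -1/2), radius 1/96
for v1, the 2-step affine chain lands on center (5/24, -5/24), radius 1/72
for v4, the 2-step affine chain lands on center (1/4, -5/24), radius 1/84

v1: center (5/24, -5/24), radius 1/72; v2: center (1/24, -11/24), radius 1/60; v3: center (1/24, -1/2), radius 1/96; v4: center (1/4, -5/24), radius 1/84


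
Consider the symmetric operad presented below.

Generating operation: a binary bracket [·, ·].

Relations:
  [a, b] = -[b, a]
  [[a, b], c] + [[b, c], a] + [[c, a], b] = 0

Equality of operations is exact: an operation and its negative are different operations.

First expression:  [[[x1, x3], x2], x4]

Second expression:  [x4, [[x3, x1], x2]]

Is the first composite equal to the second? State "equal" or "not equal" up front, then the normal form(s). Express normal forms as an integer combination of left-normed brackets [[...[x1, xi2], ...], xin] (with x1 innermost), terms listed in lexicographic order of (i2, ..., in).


equal: each reduces to [[[x1, x3], x2], x4]

Normal form of the first expression: [[[x1, x3], x2], x4]
Normal form of the second expression: [[[x1, x3], x2], x4]
One common form — equal.


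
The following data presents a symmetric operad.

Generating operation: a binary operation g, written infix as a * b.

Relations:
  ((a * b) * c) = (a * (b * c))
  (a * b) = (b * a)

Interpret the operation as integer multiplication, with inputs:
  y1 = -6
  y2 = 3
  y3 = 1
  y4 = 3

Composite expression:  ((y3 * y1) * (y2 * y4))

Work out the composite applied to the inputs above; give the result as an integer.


(y3 * y1) = -6
(y2 * y4) = 9
((y3 * y1) * (y2 * y4)) = -54

-54


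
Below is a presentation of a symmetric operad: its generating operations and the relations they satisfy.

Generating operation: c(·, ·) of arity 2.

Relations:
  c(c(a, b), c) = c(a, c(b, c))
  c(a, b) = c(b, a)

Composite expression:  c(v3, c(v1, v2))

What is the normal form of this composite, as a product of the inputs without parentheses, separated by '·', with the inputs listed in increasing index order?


v1 · v2 · v3

Shape and order are irrelevant to c; the v-input set decides.
c(v1, v2) spells out as v1 · v2
c(v3, c(v1, v2)) spells out as v3 · v1 · v2
the factors in increasing index order: v1 · v2 · v3


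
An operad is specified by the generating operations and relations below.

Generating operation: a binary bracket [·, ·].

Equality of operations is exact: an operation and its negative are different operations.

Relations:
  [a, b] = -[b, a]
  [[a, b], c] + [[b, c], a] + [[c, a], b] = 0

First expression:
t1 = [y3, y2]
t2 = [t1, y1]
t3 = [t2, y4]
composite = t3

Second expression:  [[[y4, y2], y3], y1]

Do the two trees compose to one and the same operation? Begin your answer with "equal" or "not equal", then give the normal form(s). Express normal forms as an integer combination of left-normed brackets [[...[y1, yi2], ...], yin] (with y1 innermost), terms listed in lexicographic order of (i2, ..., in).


not equal; the first gives [[[y1, y2], y3], y4] - [[[y1, y3], y2], y4] and the second [[[y1, y2], y4], y3] - [[[y1, y3], y2], y4] + [[[y1, y3], y4], y2] - [[[y1, y4], y2], y3]

In normal form, the first expression is [[[y1, y2], y3], y4] - [[[y1, y3], y2], y4]
In normal form, the second expression is [[[y1, y2], y4], y3] - [[[y1, y3], y2], y4] + [[[y1, y3], y4], y2] - [[[y1, y4], y2], y3]
They disagree, so not equal.


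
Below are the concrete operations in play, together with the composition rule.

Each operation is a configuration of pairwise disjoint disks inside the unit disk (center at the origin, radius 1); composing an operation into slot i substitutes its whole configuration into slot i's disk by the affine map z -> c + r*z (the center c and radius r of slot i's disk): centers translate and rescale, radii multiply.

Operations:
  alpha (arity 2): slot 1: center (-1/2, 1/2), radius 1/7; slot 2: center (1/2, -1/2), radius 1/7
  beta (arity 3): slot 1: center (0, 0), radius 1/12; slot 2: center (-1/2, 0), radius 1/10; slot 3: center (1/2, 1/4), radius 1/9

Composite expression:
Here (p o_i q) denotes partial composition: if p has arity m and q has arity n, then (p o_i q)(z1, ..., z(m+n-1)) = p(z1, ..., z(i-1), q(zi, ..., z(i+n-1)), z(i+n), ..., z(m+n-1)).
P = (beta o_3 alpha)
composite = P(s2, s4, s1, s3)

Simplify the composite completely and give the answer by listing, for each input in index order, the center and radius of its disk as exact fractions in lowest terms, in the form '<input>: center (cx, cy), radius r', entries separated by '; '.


s1: center (4/9, 11/36), radius 1/63; s2: center (0, 0), radius 1/12; s3: center (5/9, 7/36), radius 1/63; s4: center (-1/2, 0), radius 1/10

Follow each s-input down from beta: c' goes to c + r*c', radius to r*r'.
input s2: applying the 1 nested substitution gives center (0, 0), radius 1/12
input s4: applying the 1 nested substitution gives center (-1/2, 0), radius 1/10
input s1: applying the 2 nested substitutions gives center (4/9, 11/36), radius 1/63
input s3: applying the 2 nested substitutions gives center (5/9, 7/36), radius 1/63


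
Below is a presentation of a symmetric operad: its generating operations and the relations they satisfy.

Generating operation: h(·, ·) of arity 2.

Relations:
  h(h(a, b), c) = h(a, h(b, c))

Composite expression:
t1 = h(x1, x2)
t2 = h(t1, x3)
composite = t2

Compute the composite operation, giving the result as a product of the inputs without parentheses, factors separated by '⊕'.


x1 ⊕ x2 ⊕ x3

The h-tree's shape is irrelevant; the x-reading-order decides.
h(x1, x2) linearizes to x1 ⊕ x2
h(h(x1, x2), x3) linearizes to x1 ⊕ x2 ⊕ x3


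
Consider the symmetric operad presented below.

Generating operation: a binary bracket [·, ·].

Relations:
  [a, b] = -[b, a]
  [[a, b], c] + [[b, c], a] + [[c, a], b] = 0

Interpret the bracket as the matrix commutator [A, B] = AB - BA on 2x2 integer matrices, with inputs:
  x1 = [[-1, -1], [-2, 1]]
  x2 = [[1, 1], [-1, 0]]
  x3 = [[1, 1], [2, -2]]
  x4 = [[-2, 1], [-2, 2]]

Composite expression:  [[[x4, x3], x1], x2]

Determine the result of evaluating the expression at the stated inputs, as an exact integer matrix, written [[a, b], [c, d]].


[[10, 54], [44, -10]]


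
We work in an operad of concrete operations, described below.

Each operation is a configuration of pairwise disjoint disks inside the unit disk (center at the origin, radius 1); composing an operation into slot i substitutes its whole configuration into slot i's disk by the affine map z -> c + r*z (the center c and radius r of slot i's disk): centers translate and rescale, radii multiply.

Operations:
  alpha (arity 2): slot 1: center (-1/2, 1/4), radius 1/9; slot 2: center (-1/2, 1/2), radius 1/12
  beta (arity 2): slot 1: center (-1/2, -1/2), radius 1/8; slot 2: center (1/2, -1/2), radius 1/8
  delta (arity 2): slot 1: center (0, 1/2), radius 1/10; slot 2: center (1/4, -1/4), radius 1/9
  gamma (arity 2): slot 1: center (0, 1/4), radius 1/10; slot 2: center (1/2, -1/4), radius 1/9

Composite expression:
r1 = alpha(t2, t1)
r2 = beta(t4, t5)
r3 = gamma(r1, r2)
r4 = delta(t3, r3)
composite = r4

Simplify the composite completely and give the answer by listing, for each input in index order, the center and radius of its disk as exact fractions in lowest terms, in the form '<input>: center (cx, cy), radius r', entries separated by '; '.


t1: center (11/45, -13/60), radius 1/1080; t2: center (11/45, -79/360), radius 1/810; t3: center (0, 1/2), radius 1/10; t4: center (97/324, -23/81), radius 1/648; t5: center (101/324, -23/81), radius 1/648

Nesting under delta composes maps z -> c + r*z down each t-path.
t3: after 1 affine step, its disk has center (0, 1/2), radius 1/10
t2: after 3 affine steps, its disk has center (11/45, -79/360), radius 1/810
t1: after 3 affine steps, its disk has center (11/45, -13/60), radius 1/1080
t4: after 3 affine steps, its disk has center (97/324, -23/81), radius 1/648
t5: after 3 affine steps, its disk has center (101/324, -23/81), radius 1/648


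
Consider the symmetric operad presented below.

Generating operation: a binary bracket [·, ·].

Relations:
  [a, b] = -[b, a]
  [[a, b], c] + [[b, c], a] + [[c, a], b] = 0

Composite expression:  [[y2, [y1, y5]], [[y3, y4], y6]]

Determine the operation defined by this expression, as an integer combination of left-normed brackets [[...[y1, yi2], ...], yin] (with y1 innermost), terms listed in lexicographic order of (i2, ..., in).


-[[[[[y1, y5], y2], y3], y4], y6] + [[[[[y1, y5], y2], y4], y3], y6] + [[[[[y1, y5], y2], y6], y3], y4] - [[[[[y1, y5], y2], y6], y4], y3]

Expand each bracket as ab - ba; the y1-initial words give the coefficients.
Composite bracket: [[y2, [y1, y5]], [[y3, y4], y6]]
Applying ab - ba throughout gives 32 signed words (2^5 = 32).
Collect the words opening with y1:
  from y1y5y2y3y4y6, sign -1: term -[[[[[y1, y5], y2], y3], y4], y6]
  from y1y5y2y4y3y6, sign +1: term +[[[[[y1, y5], y2], y4], y3], y6]
  from y1y5y2y6y3y4, sign +1: term +[[[[[y1, y5], y2], y6], y3], y4]
  from y1y5y2y6y4y3, sign -1: term -[[[[[y1, y5], y2], y6], y4], y3]


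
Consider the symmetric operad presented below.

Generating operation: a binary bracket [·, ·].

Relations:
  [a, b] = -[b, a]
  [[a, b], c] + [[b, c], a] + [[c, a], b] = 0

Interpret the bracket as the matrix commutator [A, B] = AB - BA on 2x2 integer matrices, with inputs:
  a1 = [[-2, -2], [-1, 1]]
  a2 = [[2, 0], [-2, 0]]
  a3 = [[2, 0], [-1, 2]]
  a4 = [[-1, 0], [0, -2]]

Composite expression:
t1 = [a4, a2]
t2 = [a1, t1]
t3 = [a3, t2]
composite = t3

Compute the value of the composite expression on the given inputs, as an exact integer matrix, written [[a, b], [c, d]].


[a4, a2] = [[0, 0], [2, 0]]
[a1, [a4, a2]] = [[-4, 0], [6, 4]]
[a3, [a1, [a4, a2]]] = [[0, 0], [8, 0]]

[[0, 0], [8, 0]]


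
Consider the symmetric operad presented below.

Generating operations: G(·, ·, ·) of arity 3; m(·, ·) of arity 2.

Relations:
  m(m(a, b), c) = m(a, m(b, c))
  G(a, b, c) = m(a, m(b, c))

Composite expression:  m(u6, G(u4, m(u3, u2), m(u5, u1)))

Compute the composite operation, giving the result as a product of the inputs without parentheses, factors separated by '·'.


u6 · u4 · u3 · u2 · u5 · u1

Associativity of m dissolves the nesting; only the u-input order survives.
m(u3, u2) linearizes to u3 · u2
m(u5, u1) linearizes to u5 · u1
G(u4, m(u3, u2), m(u5, u1)) linearizes to u4 · u3 · u2 · u5 · u1
m(u6, G(u4, m(u3, u2), m(u5, u1))) linearizes to u6 · u4 · u3 · u2 · u5 · u1


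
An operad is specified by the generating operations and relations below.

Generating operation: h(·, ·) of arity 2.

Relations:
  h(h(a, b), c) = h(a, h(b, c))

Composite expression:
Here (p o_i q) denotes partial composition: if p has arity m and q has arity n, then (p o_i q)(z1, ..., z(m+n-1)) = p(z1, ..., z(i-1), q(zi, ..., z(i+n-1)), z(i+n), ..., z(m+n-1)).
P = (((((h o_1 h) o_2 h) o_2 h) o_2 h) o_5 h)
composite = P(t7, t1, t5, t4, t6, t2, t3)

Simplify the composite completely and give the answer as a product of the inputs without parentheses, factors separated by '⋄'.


t7 ⋄ t1 ⋄ t5 ⋄ t4 ⋄ t6 ⋄ t2 ⋄ t3

Under associativity of h, the answer is the t's in reading order.
h(t1, t5) linearizes to t1 ⋄ t5
h(h(t1, t5), t4) linearizes to t1 ⋄ t5 ⋄ t4
h(t6, t2) linearizes to t6 ⋄ t2
h(h(h(t1, t5), t4), h(t6, t2)) linearizes to t1 ⋄ t5 ⋄ t4 ⋄ t6 ⋄ t2
h(t7, h(h(h(t1, t5), t4), h(t6, t2))) linearizes to t7 ⋄ t1 ⋄ t5 ⋄ t4 ⋄ t6 ⋄ t2
h(h(t7, h(h(h(t1, t5), t4), h(t6, t2))), t3) linearizes to t7 ⋄ t1 ⋄ t5 ⋄ t4 ⋄ t6 ⋄ t2 ⋄ t3


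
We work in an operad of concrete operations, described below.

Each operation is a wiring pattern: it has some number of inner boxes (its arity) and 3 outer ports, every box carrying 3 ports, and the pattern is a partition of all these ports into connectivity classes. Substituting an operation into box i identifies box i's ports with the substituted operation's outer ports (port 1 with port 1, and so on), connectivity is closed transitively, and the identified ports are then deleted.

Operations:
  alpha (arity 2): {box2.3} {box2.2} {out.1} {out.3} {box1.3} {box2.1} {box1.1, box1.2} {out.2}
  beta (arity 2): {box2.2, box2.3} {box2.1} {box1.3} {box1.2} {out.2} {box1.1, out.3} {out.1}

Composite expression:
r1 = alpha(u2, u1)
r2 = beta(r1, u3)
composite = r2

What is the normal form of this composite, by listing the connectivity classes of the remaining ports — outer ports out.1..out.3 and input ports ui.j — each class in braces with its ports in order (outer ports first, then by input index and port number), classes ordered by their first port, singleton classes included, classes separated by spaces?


{out.1} {out.2} {out.3} {u1.1} {u1.2} {u1.3} {u2.1, u2.2} {u2.3} {u3.1} {u3.2, u3.3}

Substituting into beta glues patterns; closure does the rest.
the subtree at alpha composes to {out.1} {out.2} {out.3} {u1.1} {u1.2} {u1.3} {u2.1, u2.2} {u2.3} on (u2, u1); out.j = own outer ports
the subtree at beta composes to {out.1} {out.2} {out.3} {u1.1} {u1.2} {u1.3} {u2.1, u2.2} {u2.3} {u3.1} {u3.2, u3.3} on (u2, u1, u3); out.j = own outer ports


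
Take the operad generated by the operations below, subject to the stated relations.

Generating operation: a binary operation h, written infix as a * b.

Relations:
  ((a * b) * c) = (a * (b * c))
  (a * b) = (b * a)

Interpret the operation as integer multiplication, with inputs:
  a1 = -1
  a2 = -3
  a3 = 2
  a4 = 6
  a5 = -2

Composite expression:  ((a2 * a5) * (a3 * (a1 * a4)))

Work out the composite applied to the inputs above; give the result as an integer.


(a2 * a5) = 6
(a1 * a4) = -6
(a3 * (a1 * a4)) = -12
((a2 * a5) * (a3 * (a1 * a4))) = -72

-72


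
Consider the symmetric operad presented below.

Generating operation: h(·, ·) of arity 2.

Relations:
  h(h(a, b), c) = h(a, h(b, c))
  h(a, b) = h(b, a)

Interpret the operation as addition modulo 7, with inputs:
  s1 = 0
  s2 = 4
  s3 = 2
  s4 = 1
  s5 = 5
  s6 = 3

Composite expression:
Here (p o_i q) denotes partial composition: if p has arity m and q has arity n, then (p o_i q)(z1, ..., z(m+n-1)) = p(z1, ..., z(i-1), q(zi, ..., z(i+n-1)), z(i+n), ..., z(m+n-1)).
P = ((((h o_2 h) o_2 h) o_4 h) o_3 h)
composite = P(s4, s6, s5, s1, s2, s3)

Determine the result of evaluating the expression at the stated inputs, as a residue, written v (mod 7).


1 (mod 7)

h(s5, s1) = 5
h(s6, h(s5, s1)) = 1
h(s2, s3) = 6
h(h(s6, h(s5, s1)), h(s2, s3)) = 0
h(s4, h(h(s6, h(s5, s1)), h(s2, s3))) = 1


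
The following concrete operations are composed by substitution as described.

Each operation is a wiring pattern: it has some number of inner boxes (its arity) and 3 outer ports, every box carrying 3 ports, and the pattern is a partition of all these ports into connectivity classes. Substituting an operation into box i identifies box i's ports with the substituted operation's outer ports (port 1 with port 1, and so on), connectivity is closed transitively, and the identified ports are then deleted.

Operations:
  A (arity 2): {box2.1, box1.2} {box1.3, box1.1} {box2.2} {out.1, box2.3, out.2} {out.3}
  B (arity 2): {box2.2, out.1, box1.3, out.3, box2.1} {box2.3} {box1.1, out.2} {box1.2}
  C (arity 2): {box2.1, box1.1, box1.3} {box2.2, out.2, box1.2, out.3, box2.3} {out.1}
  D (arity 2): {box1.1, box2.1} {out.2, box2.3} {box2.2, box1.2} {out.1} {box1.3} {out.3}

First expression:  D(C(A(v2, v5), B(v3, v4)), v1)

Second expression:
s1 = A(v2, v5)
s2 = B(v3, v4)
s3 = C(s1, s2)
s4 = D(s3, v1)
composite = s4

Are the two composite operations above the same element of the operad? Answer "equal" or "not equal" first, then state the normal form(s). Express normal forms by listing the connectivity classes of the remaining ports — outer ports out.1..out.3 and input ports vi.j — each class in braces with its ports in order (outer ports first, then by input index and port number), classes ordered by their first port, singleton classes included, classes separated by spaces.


Normal form of the first expression: {out.1} {out.2, v1.3} {out.3} {v1.1} {v1.2, v3.1, v3.3, v4.1, v4.2, v5.3} {v2.1, v2.3} {v2.2, v5.1} {v3.2} {v4.3} {v5.2}
Normal form of the second expression: {out.1} {out.2, v1.3} {out.3} {v1.1} {v1.2, v3.1, v3.3, v4.1, v4.2, v5.3} {v2.1, v2.3} {v2.2, v5.1} {v3.2} {v4.3} {v5.2}
The forms coincide; equal.

equal: each reduces to {out.1} {out.2, v1.3} {out.3} {v1.1} {v1.2, v3.1, v3.3, v4.1, v4.2, v5.3} {v2.1, v2.3} {v2.2, v5.1} {v3.2} {v4.3} {v5.2}


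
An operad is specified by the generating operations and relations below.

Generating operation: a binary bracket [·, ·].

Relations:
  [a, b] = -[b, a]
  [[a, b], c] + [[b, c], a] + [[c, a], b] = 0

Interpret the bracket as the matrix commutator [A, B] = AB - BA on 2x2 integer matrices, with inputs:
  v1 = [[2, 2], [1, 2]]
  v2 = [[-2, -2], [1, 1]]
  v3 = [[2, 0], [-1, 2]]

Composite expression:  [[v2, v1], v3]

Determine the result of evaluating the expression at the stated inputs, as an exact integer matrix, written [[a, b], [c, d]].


[[6, 0], [-8, -6]]

[v2, v1] = [[-4, -6], [3, 4]]
[[v2, v1], v3] = [[6, 0], [-8, -6]]


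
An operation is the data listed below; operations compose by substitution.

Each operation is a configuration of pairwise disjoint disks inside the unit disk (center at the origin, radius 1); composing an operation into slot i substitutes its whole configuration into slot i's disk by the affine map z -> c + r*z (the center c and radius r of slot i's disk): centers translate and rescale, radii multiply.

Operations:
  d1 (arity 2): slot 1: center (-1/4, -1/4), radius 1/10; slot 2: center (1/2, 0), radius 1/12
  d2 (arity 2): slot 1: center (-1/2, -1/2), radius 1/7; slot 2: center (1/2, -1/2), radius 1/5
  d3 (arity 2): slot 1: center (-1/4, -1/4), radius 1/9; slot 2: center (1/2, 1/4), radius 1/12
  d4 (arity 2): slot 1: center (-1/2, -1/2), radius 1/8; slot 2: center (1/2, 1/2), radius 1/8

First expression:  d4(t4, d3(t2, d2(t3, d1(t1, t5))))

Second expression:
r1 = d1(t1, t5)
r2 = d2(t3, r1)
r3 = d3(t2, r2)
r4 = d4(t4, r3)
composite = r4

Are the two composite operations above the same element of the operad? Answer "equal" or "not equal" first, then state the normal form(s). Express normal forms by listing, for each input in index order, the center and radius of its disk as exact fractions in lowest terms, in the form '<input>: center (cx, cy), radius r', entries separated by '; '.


equal; both compose to t1: center (363/640, 1009/1920), radius 1/4800; t2: center (15/32, 15/32), radius 1/72; t3: center (107/192, 101/192), radius 1/672; t4: center (-1/2, -1/2), radius 1/8; t5: center (91/160, 101/192), radius 1/5760

The first expression reduces to t1: center (363/640, 1009/1920), radius 1/4800; t2: center (15/32, 15/32), radius 1/72; t3: center (107/192, 101/192), radius 1/672; t4: center (-1/2, -1/2), radius 1/8; t5: center (91/160, 101/192), radius 1/5760
The second expression reduces to t1: center (363/640, 1009/1920), radius 1/4800; t2: center (15/32, 15/32), radius 1/72; t3: center (107/192, 101/192), radius 1/672; t4: center (-1/2, -1/2), radius 1/8; t5: center (91/160, 101/192), radius 1/5760
The forms coincide; equal.


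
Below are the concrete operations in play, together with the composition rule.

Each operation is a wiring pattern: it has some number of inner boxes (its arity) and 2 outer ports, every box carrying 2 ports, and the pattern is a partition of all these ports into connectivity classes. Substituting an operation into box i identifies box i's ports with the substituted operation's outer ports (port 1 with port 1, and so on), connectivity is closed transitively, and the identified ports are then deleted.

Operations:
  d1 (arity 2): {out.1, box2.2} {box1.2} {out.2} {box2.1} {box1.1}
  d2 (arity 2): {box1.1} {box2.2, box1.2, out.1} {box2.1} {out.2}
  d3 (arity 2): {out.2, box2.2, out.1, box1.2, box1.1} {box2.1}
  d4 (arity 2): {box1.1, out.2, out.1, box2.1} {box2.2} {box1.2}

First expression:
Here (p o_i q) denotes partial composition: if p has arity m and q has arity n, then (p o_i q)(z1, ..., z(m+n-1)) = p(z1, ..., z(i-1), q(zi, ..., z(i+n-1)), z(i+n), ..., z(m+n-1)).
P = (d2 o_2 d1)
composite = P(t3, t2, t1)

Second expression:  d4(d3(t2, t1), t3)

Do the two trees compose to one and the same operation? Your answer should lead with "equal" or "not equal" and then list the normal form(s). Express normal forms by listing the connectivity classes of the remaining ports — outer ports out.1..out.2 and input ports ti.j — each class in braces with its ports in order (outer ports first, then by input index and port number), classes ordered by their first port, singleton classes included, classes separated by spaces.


Normal form of the first expression: {out.1, t3.2} {out.2} {t1.1} {t1.2} {t2.1} {t2.2} {t3.1}
Normal form of the second expression: {out.1, out.2, t1.2, t2.1, t2.2, t3.1} {t1.1} {t3.2}
No match — not equal.

not equal: they reduce to {out.1, t3.2} {out.2} {t1.1} {t1.2} {t2.1} {t2.2} {t3.1} and {out.1, out.2, t1.2, t2.1, t2.2, t3.1} {t1.1} {t3.2}


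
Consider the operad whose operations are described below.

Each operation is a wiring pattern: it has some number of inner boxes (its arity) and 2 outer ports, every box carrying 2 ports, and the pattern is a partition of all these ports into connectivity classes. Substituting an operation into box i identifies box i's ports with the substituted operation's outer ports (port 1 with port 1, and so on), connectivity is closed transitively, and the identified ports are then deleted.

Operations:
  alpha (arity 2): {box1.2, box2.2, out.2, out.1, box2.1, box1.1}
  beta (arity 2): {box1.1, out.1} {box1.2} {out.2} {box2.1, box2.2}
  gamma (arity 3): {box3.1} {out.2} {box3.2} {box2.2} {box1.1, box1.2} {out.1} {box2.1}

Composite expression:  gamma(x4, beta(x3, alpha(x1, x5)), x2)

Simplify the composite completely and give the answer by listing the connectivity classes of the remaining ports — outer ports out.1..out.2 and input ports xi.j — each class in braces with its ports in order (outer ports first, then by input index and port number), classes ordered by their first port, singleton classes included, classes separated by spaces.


Reachability decides: close wires over gamma-identified ports.
after alpha, the pattern on (x1, x5) reads {out.1, out.2, x1.1, x1.2, x5.1, x5.2} (out.j = its outer ports)
after beta, the pattern on (x3, x1, x5) reads {out.1, x3.1} {out.2} {x1.1, x1.2, x5.1, x5.2} {x3.2} (out.j = its outer ports)
after gamma, the pattern on (x4, x3, x1, x5, x2) reads {out.1} {out.2} {x1.1, x1.2, x5.1, x5.2} {x2.1} {x2.2} {x3.1} {x3.2} {x4.1, x4.2} (out.j = its outer ports)

{out.1} {out.2} {x1.1, x1.2, x5.1, x5.2} {x2.1} {x2.2} {x3.1} {x3.2} {x4.1, x4.2}


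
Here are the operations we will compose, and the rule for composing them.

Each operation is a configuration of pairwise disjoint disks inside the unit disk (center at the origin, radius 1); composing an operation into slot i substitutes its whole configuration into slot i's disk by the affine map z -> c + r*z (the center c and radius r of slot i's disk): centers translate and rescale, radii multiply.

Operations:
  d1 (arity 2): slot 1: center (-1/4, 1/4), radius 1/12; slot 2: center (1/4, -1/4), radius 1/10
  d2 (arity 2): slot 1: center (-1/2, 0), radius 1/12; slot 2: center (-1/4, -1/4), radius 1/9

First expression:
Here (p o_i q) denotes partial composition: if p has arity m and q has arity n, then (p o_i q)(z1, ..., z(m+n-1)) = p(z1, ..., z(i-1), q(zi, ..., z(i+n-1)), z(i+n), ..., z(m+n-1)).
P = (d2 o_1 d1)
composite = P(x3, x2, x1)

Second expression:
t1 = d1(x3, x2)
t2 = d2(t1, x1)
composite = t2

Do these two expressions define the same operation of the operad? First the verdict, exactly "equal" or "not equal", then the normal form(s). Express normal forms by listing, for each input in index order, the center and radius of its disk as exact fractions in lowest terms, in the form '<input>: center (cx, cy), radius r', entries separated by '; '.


Reducing the first expression gives x1: center (-1/4, -1/4), radius 1/9; x2: center (-23/48, -1/48), radius 1/120; x3: center (-25/48, 1/48), radius 1/144
Reducing the second expression gives x1: center (-1/4, -1/4), radius 1/9; x2: center (-23/48, -1/48), radius 1/120; x3: center (-25/48, 1/48), radius 1/144
Identical normal forms: equal.

equal: each reduces to x1: center (-1/4, -1/4), radius 1/9; x2: center (-23/48, -1/48), radius 1/120; x3: center (-25/48, 1/48), radius 1/144


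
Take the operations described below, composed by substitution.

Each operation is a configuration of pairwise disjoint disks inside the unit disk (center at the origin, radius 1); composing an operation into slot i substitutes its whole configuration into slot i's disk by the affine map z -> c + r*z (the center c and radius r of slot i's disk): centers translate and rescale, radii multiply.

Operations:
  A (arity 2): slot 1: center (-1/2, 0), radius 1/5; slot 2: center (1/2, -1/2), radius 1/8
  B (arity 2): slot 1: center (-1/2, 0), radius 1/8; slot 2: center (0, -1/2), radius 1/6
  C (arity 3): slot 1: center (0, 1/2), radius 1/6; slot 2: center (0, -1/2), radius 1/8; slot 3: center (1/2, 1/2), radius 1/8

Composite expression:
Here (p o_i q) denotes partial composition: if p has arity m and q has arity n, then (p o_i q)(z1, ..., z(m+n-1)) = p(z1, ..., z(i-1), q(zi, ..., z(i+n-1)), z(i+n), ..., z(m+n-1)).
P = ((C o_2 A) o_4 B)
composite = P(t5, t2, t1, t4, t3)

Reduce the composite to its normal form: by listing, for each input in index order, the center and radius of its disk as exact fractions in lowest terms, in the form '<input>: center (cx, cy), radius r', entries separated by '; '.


t1: center (1/16, -9/16), radius 1/64; t2: center (-1/16, -1/2), radius 1/40; t3: center (1/2, 7/16), radius 1/48; t4: center (7/16, 1/2), radius 1/64; t5: center (0, 1/2), radius 1/6

Only the slot chain above each t matters under C; compose those maps.
for t5, the 1-step affine chain lands on center (0, 1/2), radius 1/6
for t2, the 2-step affine chain lands on center (-1/16, -1/2), radius 1/40
for t1, the 2-step affine chain lands on center (1/16, -9/16), radius 1/64
for t4, the 2-step affine chain lands on center (7/16, 1/2), radius 1/64
for t3, the 2-step affine chain lands on center (1/2, 7/16), radius 1/48


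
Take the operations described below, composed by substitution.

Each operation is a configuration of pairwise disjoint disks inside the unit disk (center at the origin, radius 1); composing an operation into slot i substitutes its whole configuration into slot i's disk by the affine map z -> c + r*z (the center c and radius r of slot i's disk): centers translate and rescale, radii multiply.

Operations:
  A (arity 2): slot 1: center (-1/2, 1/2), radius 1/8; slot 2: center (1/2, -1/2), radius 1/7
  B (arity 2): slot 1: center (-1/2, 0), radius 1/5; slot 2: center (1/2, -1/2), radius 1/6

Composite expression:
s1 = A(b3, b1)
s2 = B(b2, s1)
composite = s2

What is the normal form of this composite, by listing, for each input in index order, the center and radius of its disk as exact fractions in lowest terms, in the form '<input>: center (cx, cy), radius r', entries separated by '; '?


Nesting under B composes maps z -> c + r*z down each b-path.
tracing b2 down its 1-map path: center (-1/2, 0), radius 1/5
tracing b3 down its 2-map path: center (5/12, -5/12), radius 1/48
tracing b1 down its 2-map path: center (7/12, -7/12), radius 1/42

b1: center (7/12, -7/12), radius 1/42; b2: center (-1/2, 0), radius 1/5; b3: center (5/12, -5/12), radius 1/48


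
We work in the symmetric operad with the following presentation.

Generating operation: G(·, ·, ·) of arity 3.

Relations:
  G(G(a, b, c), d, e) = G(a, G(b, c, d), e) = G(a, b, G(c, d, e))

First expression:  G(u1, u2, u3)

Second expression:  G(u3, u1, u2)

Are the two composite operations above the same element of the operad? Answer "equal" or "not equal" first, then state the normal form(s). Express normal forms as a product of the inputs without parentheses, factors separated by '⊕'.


not equal; the first gives u1 ⊕ u2 ⊕ u3 and the second u3 ⊕ u1 ⊕ u2

The first composite normalizes to u1 ⊕ u2 ⊕ u3
The second composite normalizes to u3 ⊕ u1 ⊕ u2
No match — not equal.


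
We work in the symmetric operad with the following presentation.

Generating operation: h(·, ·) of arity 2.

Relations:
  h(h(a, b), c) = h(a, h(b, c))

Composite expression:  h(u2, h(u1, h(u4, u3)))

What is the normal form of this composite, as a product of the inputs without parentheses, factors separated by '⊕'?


u2 ⊕ u1 ⊕ u4 ⊕ u3

All parenthesizations of h agree; list the u-inputs left to right.
h(u4, u3) flattens to u4 ⊕ u3
h(u1, h(u4, u3)) flattens to u1 ⊕ u4 ⊕ u3
h(u2, h(u1, h(u4, u3))) flattens to u2 ⊕ u1 ⊕ u4 ⊕ u3


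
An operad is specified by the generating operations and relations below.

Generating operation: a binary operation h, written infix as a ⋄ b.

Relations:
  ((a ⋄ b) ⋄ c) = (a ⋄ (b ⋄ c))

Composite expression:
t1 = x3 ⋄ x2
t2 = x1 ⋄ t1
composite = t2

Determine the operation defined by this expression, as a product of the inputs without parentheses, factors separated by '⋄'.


x1 ⋄ x3 ⋄ x2

Associativity of h dissolves the nesting; only the x-input order survives.
(x3 ⋄ x2) spells out as x3 ⋄ x2
(x1 ⋄ (x3 ⋄ x2)) spells out as x1 ⋄ x3 ⋄ x2


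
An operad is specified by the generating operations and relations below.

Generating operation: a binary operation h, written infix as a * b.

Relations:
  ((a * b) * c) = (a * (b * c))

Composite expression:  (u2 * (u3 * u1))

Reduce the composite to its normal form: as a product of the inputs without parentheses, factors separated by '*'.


u2 * u3 * u1


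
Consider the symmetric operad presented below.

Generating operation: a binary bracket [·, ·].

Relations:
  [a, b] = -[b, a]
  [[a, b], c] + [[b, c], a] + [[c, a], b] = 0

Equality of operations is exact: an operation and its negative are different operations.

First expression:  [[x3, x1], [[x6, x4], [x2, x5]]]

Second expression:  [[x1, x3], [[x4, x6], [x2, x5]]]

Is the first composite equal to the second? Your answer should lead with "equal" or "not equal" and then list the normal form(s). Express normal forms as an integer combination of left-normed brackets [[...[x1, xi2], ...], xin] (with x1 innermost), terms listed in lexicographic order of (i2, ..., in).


equal; the common form is -[[[[[x1, x3], x2], x5], x4], x6] + [[[[[x1, x3], x2], x5], x6], x4] + [[[[[x1, x3], x4], x6], x2], x5] - [[[[[x1, x3], x4], x6], x5], x2] + [[[[[x1, x3], x5], x2], x4], x6] - [[[[[x1, x3], x5], x2], x6], x4] - [[[[[x1, x3], x6], x4], x2], x5] + [[[[[x1, x3], x6], x4], x5], x2]

The first expression reduces to -[[[[[x1, x3], x2], x5], x4], x6] + [[[[[x1, x3], x2], x5], x6], x4] + [[[[[x1, x3], x4], x6], x2], x5] - [[[[[x1, x3], x4], x6], x5], x2] + [[[[[x1, x3], x5], x2], x4], x6] - [[[[[x1, x3], x5], x2], x6], x4] - [[[[[x1, x3], x6], x4], x2], x5] + [[[[[x1, x3], x6], x4], x5], x2]
The second expression reduces to -[[[[[x1, x3], x2], x5], x4], x6] + [[[[[x1, x3], x2], x5], x6], x4] + [[[[[x1, x3], x4], x6], x2], x5] - [[[[[x1, x3], x4], x6], x5], x2] + [[[[[x1, x3], x5], x2], x4], x6] - [[[[[x1, x3], x5], x2], x6], x4] - [[[[[x1, x3], x6], x4], x2], x5] + [[[[[x1, x3], x6], x4], x5], x2]
Both agree, so they are equal.
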